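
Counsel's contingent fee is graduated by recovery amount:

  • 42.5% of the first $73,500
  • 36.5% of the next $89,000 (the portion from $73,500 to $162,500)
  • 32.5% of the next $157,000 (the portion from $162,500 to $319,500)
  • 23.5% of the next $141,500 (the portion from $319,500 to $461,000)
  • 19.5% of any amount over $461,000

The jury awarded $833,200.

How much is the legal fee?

First $73,500 at 42.5% = $31,237.50
Next $89,000 at 36.5% = $32,485.00
Next $157,000 at 32.5% = $51,025.00
Next $141,500 at 23.5% = $33,252.50
Remaining $372,200 at 19.5% = $72,579.00
Fee: $31,237.50 + $32,485.00 + $51,025.00 + $33,252.50 + $72,579.00 = $220,579.00

$220,579.00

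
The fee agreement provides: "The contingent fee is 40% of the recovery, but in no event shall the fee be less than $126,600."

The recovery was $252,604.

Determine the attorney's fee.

$126,600.00

40% of $252,604 = $101,041.60
That is below the $126,600 minimum, so the minimum applies.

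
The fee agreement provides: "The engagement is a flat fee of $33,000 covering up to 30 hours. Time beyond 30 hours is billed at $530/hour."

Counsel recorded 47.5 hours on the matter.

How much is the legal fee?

Flat fee: $33,000.00
Excess hours: 47.5 − 30 = 17.5
Overrun: 17.5 × $530 = $9,275.00
Total: $33,000.00 + $9,275.00 = $42,275.00

$42,275.00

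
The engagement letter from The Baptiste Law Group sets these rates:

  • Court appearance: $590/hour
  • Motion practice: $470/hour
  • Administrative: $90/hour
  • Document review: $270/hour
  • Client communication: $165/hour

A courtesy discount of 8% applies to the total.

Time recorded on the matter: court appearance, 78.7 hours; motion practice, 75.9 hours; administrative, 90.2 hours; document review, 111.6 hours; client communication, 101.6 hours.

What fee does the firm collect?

$126,150.40

Court appearance: 78.7 × $590 = $46,433.00
Motion practice: 75.9 × $470 = $35,673.00
Administrative: 90.2 × $90 = $8,118.00
Document review: 111.6 × $270 = $30,132.00
Client communication: 101.6 × $165 = $16,764.00
Subtotal: $137,120.00
Less 8% discount: −$10,969.60
Total: $137,120.00 − $10,969.60 = $126,150.40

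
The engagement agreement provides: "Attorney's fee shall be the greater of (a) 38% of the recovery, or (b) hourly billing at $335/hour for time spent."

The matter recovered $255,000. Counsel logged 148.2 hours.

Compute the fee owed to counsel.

$96,900.00

(a) 38% of $255,000 = $96,900.00
(b) 148.2 × $335 = $49,647.00
The greater is (a): $96,900.00.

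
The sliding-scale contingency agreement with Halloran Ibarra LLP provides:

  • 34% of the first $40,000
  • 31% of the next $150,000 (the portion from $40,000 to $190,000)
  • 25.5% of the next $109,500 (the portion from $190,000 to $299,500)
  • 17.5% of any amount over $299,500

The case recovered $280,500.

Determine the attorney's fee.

$83,177.50

First $40,000 at 34% = $13,600.00
Next $150,000 at 31% = $46,500.00
Remaining $90,500 at 25.5% = $23,077.50
Fee: $13,600.00 + $46,500.00 + $23,077.50 = $83,177.50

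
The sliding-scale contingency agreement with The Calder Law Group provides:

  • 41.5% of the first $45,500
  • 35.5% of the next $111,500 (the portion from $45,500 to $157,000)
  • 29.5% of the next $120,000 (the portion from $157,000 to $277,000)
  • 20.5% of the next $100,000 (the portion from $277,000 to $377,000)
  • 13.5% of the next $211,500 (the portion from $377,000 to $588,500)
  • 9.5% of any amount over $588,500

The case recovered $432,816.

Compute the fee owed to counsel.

First $45,500 at 41.5% = $18,882.50
Next $111,500 at 35.5% = $39,582.50
Next $120,000 at 29.5% = $35,400.00
Next $100,000 at 20.5% = $20,500.00
Remaining $55,816 at 13.5% = $7,535.16
Fee: $18,882.50 + $39,582.50 + $35,400.00 + $20,500.00 + $7,535.16 = $121,900.16

$121,900.16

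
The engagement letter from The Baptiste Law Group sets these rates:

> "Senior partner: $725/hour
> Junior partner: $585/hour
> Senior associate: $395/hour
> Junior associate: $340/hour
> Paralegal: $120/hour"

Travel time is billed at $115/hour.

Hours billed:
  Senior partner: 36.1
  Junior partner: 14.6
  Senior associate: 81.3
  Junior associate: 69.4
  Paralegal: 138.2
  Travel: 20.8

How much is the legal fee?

$109,399.00

Senior partner: 36.1 × $725 = $26,172.50
Junior partner: 14.6 × $585 = $8,541.00
Senior associate: 81.3 × $395 = $32,113.50
Junior associate: 69.4 × $340 = $23,596.00
Paralegal: 138.2 × $120 = $16,584.00
Subtotal: $26,172.50 + $8,541.00 + $32,113.50 + $23,596.00 + $16,584.00 = $107,007.00
Travel: 20.8 × $115 = $2,392.00
Total: $107,007.00 + $2,392.00 = $109,399.00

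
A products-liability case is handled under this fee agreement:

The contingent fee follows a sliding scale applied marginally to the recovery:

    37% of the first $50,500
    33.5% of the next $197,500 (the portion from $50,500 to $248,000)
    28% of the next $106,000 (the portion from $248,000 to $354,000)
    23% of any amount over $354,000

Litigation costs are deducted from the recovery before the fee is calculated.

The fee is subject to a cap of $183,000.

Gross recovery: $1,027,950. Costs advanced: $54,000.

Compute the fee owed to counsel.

Fee base (net of costs): $1,027,950 − $54,000 = $973,950
First $50,500 at 37% = $18,685.00
Next $197,500 at 33.5% = $66,162.50
Next $106,000 at 28% = $29,680.00
Remaining $619,950 at 23% = $142,588.50
Fee: $18,685.00 + $66,162.50 + $29,680.00 + $142,588.50 = $257,116.00
$257,116.00 exceeds the $183,000 cap, so the fee is capped at $183,000.00.

$183,000.00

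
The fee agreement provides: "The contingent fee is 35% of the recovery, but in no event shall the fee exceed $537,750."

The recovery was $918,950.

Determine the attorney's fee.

35% of $918,950 = $321,632.50
That is under the $537,750 cap.

$321,632.50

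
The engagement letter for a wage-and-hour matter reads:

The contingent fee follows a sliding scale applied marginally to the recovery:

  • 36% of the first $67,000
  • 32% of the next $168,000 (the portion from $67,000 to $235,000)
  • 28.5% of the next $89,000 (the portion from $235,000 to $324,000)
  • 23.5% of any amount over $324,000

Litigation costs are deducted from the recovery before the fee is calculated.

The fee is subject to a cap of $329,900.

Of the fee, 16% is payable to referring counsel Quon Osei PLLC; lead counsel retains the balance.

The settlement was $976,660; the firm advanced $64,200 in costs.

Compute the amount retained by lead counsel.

Fee base (net of costs): $976,660 − $64,200 = $912,460
First $67,000 at 36% = $24,120.00
Next $168,000 at 32% = $53,760.00
Next $89,000 at 28.5% = $25,365.00
Remaining $588,460 at 23.5% = $138,288.10
Fee: $24,120.00 + $53,760.00 + $25,365.00 + $138,288.10 = $241,533.10
$241,533.10 is under the $329,900 cap.
Referral share: 16% of $241,533.10 = $38,645.30; lead counsel retains $241,533.10 − $38,645.30 = $202,887.80.

$202,887.80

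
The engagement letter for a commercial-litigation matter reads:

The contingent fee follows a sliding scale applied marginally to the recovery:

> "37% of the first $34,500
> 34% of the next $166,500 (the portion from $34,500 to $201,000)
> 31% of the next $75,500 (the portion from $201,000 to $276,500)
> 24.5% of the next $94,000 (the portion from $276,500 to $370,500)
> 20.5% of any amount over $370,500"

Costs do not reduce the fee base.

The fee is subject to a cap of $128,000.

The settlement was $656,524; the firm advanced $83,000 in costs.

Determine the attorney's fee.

$128,000.00

Fee base is the gross recovery, $656,524; costs are reimbursed separately.
First $34,500 at 37% = $12,765.00
Next $166,500 at 34% = $56,610.00
Next $75,500 at 31% = $23,405.00
Next $94,000 at 24.5% = $23,030.00
Remaining $286,024 at 20.5% = $58,634.92
Fee: $12,765.00 + $56,610.00 + $23,405.00 + $23,030.00 + $58,634.92 = $174,444.92
$174,444.92 exceeds the $128,000 cap, so the fee is capped at $128,000.00.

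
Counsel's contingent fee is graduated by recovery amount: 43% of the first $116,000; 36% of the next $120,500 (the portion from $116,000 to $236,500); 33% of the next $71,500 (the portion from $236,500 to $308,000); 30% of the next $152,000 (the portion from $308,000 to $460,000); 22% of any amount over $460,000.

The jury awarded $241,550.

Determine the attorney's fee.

$94,926.50

First $116,000 at 43% = $49,880.00
Next $120,500 at 36% = $43,380.00
Remaining $5,050 at 33% = $1,666.50
Fee: $49,880.00 + $43,380.00 + $1,666.50 = $94,926.50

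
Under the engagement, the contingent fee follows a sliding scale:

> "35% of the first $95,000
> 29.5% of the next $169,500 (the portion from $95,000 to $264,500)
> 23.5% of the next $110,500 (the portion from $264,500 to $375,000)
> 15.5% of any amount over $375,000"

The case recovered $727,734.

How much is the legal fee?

First $95,000 at 35% = $33,250.00
Next $169,500 at 29.5% = $50,002.50
Next $110,500 at 23.5% = $25,967.50
Remaining $352,734 at 15.5% = $54,673.77
Fee: $33,250.00 + $50,002.50 + $25,967.50 + $54,673.77 = $163,893.77

$163,893.77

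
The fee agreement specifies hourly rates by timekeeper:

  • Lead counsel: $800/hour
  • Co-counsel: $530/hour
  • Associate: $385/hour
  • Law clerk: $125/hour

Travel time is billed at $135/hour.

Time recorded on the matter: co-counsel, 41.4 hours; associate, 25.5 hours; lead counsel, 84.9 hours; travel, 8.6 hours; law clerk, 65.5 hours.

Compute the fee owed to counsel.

Lead counsel: 84.9 × $800 = $67,920.00
Co-counsel: 41.4 × $530 = $21,942.00
Associate: 25.5 × $385 = $9,817.50
Law clerk: 65.5 × $125 = $8,187.50
Subtotal: $67,920.00 + $21,942.00 + $9,817.50 + $8,187.50 = $107,867.00
Travel: 8.6 × $135 = $1,161.00
Total: $107,867.00 + $1,161.00 = $109,028.00

$109,028.00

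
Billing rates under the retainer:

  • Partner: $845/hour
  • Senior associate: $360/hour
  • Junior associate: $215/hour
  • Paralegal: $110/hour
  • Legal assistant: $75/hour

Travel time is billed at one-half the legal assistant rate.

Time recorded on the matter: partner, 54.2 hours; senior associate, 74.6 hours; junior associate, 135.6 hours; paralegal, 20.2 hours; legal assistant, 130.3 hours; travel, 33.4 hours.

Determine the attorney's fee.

Partner: 54.2 × $845 = $45,799.00
Senior associate: 74.6 × $360 = $26,856.00
Junior associate: 135.6 × $215 = $29,154.00
Paralegal: 20.2 × $110 = $2,222.00
Legal assistant: 130.3 × $75 = $9,772.50
Subtotal: $45,799.00 + $26,856.00 + $29,154.00 + $2,222.00 + $9,772.50 = $113,803.50
Travel: 33.4 × ($75 ÷ 2) = 33.4 × $37.50 = $1,252.50
Total: $113,803.50 + $1,252.50 = $115,056.00

$115,056.00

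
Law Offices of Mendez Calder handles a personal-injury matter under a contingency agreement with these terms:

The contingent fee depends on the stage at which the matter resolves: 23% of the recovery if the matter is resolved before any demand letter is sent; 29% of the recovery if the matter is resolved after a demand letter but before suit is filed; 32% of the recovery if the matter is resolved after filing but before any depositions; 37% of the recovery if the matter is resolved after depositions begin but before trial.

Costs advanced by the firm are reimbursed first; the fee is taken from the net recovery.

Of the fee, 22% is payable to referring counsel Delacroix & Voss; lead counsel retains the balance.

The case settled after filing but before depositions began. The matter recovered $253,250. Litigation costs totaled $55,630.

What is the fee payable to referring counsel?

$13,912.45

Fee base (net of costs): $253,250 − $55,630 = $197,620
The matter settled after filing but before depositions began, so the 32% rate applies.
$197,620 × 32% = $63,238.40
Referral share: 22% of $63,238.40 = $13,912.45; lead counsel retains $63,238.40 − $13,912.45 = $49,325.95.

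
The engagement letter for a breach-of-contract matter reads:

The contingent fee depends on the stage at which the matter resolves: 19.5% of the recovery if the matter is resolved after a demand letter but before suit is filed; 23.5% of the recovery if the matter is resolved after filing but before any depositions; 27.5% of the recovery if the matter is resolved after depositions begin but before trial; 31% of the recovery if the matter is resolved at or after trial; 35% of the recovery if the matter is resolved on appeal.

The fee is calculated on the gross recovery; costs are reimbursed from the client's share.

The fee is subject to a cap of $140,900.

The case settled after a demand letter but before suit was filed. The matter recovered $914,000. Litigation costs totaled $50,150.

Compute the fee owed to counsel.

$140,900.00

Fee base is the gross recovery, $914,000; costs are reimbursed separately.
The matter settled after a demand letter but before suit was filed, so the 19.5% rate applies.
$914,000 × 19.5% = $178,230.00
$178,230.00 exceeds the $140,900 cap, so the fee is capped at $140,900.00.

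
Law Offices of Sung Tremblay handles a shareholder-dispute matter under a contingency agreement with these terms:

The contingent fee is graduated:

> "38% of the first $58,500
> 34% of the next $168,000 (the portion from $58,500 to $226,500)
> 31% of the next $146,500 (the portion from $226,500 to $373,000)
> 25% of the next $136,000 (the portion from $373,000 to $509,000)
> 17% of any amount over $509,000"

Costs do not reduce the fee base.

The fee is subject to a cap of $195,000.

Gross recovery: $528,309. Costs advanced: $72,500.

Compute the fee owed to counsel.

$162,047.53

Fee base is the gross recovery, $528,309; costs are reimbursed separately.
First $58,500 at 38% = $22,230.00
Next $168,000 at 34% = $57,120.00
Next $146,500 at 31% = $45,415.00
Next $136,000 at 25% = $34,000.00
Remaining $19,309 at 17% = $3,282.53
Fee: $22,230.00 + $57,120.00 + $45,415.00 + $34,000.00 + $3,282.53 = $162,047.53
$162,047.53 is under the $195,000 cap.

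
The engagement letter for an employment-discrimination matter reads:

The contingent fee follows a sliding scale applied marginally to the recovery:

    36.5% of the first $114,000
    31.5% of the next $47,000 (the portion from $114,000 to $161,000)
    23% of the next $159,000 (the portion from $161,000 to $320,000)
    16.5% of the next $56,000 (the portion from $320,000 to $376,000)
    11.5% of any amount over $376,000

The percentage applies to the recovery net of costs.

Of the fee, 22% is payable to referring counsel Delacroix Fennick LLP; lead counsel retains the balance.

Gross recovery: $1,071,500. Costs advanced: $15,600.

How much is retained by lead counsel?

$140,722.53

Fee base (net of costs): $1,071,500 − $15,600 = $1,055,900
First $114,000 at 36.5% = $41,610.00
Next $47,000 at 31.5% = $14,805.00
Next $159,000 at 23% = $36,570.00
Next $56,000 at 16.5% = $9,240.00
Remaining $679,900 at 11.5% = $78,188.50
Fee: $41,610.00 + $14,805.00 + $36,570.00 + $9,240.00 + $78,188.50 = $180,413.50
Referral share: 22% of $180,413.50 = $39,690.97; lead counsel retains $180,413.50 − $39,690.97 = $140,722.53.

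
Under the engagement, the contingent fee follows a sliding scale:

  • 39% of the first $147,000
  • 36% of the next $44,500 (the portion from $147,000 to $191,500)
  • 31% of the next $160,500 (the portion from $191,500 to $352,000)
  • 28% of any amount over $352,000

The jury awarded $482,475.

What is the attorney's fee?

First $147,000 at 39% = $57,330.00
Next $44,500 at 36% = $16,020.00
Next $160,500 at 31% = $49,755.00
Remaining $130,475 at 28% = $36,533.00
Fee: $57,330.00 + $16,020.00 + $49,755.00 + $36,533.00 = $159,638.00

$159,638.00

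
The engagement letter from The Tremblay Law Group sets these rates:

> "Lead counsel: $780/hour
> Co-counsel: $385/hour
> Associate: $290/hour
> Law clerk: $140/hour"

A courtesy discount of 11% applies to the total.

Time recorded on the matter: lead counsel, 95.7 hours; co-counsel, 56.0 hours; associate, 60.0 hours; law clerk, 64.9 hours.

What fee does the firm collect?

$109,195.88

Lead counsel: 95.7 × $780 = $74,646.00
Co-counsel: 56.0 × $385 = $21,560.00
Associate: 60.0 × $290 = $17,400.00
Law clerk: 64.9 × $140 = $9,086.00
Subtotal: $122,692.00
Less 11% discount: −$13,496.12
Total: $122,692.00 − $13,496.12 = $109,195.88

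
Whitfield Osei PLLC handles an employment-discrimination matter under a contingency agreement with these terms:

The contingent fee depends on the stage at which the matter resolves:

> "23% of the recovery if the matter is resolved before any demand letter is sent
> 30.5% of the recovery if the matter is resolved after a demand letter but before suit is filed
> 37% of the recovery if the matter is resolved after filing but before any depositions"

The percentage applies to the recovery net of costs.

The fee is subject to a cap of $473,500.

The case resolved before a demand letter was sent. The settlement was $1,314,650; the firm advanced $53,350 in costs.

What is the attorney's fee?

Fee base (net of costs): $1,314,650 − $53,350 = $1,261,300
The matter resolved before a demand letter was sent, so the 23% rate applies.
$1,261,300 × 23% = $290,099.00
$290,099.00 is under the $473,500 cap.

$290,099.00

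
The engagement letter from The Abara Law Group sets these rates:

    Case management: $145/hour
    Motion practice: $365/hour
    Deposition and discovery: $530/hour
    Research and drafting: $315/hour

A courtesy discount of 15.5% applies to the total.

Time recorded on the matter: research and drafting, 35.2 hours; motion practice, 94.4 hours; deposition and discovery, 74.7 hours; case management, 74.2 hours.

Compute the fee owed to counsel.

$81,030.43

Case management: 74.2 × $145 = $10,759.00
Motion practice: 94.4 × $365 = $34,456.00
Deposition and discovery: 74.7 × $530 = $39,591.00
Research and drafting: 35.2 × $315 = $11,088.00
Subtotal: $95,894.00
Less 15.5% discount: −$14,863.57
Total: $95,894.00 − $14,863.57 = $81,030.43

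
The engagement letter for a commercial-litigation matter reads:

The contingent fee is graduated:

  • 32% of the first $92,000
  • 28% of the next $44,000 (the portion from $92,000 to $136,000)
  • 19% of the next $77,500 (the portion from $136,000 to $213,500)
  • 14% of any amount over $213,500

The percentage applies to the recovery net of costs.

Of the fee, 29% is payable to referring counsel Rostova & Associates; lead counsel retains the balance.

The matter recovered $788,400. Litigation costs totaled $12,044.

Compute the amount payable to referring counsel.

$39,232.60

Fee base (net of costs): $788,400 − $12,044 = $776,356
First $92,000 at 32% = $29,440.00
Next $44,000 at 28% = $12,320.00
Next $77,500 at 19% = $14,725.00
Remaining $562,856 at 14% = $78,799.84
Fee: $29,440.00 + $12,320.00 + $14,725.00 + $78,799.84 = $135,284.84
Referral share: 29% of $135,284.84 = $39,232.60; lead counsel retains $135,284.84 − $39,232.60 = $96,052.24.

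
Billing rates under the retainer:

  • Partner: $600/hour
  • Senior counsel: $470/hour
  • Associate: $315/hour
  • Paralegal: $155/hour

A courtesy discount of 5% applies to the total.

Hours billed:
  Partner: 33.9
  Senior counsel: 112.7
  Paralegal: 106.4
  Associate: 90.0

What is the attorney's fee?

Partner: 33.9 × $600 = $20,340.00
Senior counsel: 112.7 × $470 = $52,969.00
Associate: 90.0 × $315 = $28,350.00
Paralegal: 106.4 × $155 = $16,492.00
Subtotal: $118,151.00
Less 5% discount: −$5,907.55
Total: $118,151.00 − $5,907.55 = $112,243.45

$112,243.45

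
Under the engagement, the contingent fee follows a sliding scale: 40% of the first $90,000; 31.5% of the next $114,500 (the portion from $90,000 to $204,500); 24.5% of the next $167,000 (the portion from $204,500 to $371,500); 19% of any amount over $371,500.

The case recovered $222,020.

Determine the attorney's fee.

$76,359.90

First $90,000 at 40% = $36,000.00
Next $114,500 at 31.5% = $36,067.50
Remaining $17,520 at 24.5% = $4,292.40
Fee: $36,000.00 + $36,067.50 + $4,292.40 = $76,359.90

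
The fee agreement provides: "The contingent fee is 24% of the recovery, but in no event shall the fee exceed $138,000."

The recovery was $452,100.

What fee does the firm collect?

$108,504.00

24% of $452,100 = $108,504.00
That is under the $138,000 cap.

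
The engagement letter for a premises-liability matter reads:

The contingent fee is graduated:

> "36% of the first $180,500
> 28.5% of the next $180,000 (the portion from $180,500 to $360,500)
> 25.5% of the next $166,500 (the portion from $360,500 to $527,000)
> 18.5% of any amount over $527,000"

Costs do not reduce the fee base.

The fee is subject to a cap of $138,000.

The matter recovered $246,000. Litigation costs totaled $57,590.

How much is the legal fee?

Fee base is the gross recovery, $246,000; costs are reimbursed separately.
First $180,500 at 36% = $64,980.00
Remaining $65,500 at 28.5% = $18,667.50
Fee: $64,980.00 + $18,667.50 = $83,647.50
$83,647.50 is under the $138,000 cap.

$83,647.50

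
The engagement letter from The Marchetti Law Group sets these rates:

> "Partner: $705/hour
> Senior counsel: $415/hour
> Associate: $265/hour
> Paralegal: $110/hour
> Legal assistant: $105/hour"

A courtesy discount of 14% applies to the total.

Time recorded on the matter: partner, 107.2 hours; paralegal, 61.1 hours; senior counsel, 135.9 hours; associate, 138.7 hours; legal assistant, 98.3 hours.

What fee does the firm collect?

Partner: 107.2 × $705 = $75,576.00
Senior counsel: 135.9 × $415 = $56,398.50
Associate: 138.7 × $265 = $36,755.50
Paralegal: 61.1 × $110 = $6,721.00
Legal assistant: 98.3 × $105 = $10,321.50
Subtotal: $185,772.50
Less 14% discount: −$26,008.15
Total: $185,772.50 − $26,008.15 = $159,764.35

$159,764.35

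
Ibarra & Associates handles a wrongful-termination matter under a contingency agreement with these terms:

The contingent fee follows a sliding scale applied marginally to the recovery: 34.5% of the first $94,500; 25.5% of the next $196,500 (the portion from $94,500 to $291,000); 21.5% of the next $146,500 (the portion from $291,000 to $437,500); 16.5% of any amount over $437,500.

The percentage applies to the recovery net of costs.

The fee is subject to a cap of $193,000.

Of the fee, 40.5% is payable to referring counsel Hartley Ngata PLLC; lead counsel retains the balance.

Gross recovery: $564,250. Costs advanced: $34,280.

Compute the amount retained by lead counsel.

$77,031.70

Fee base (net of costs): $564,250 − $34,280 = $529,970
First $94,500 at 34.5% = $32,602.50
Next $196,500 at 25.5% = $50,107.50
Next $146,500 at 21.5% = $31,497.50
Remaining $92,470 at 16.5% = $15,257.55
Fee: $32,602.50 + $50,107.50 + $31,497.50 + $15,257.55 = $129,465.05
$129,465.05 is under the $193,000 cap.
Referral share: 40.5% of $129,465.05 = $52,433.35; lead counsel retains $129,465.05 − $52,433.35 = $77,031.70.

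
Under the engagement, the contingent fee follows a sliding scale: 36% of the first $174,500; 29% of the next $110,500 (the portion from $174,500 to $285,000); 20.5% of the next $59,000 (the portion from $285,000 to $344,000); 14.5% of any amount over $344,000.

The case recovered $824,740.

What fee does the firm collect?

$176,667.30

First $174,500 at 36% = $62,820.00
Next $110,500 at 29% = $32,045.00
Next $59,000 at 20.5% = $12,095.00
Remaining $480,740 at 14.5% = $69,707.30
Fee: $62,820.00 + $32,045.00 + $12,095.00 + $69,707.30 = $176,667.30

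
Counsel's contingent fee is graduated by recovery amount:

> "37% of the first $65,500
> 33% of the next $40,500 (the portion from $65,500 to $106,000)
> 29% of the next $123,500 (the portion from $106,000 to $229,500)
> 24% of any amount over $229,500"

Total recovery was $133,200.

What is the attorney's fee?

$45,488.00

First $65,500 at 37% = $24,235.00
Next $40,500 at 33% = $13,365.00
Remaining $27,200 at 29% = $7,888.00
Fee: $24,235.00 + $13,365.00 + $7,888.00 = $45,488.00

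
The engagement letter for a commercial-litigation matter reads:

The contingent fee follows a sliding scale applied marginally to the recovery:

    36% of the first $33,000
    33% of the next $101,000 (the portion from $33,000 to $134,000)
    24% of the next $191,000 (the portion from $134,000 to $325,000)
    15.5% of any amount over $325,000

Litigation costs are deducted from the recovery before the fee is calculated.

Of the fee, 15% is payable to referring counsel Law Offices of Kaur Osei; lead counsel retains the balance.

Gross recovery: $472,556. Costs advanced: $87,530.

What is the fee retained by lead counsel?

$85,300.93

Fee base (net of costs): $472,556 − $87,530 = $385,026
First $33,000 at 36% = $11,880.00
Next $101,000 at 33% = $33,330.00
Next $191,000 at 24% = $45,840.00
Remaining $60,026 at 15.5% = $9,304.03
Fee: $11,880.00 + $33,330.00 + $45,840.00 + $9,304.03 = $100,354.03
Referral share: 15% of $100,354.03 = $15,053.10; lead counsel retains $100,354.03 − $15,053.10 = $85,300.93.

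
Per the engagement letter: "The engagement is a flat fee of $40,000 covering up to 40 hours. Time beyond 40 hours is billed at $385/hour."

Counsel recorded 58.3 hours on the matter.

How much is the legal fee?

$47,045.50

Flat fee: $40,000.00
Excess hours: 58.3 − 40 = 18.3
Overrun: 18.3 × $385 = $7,045.50
Total: $40,000.00 + $7,045.50 = $47,045.50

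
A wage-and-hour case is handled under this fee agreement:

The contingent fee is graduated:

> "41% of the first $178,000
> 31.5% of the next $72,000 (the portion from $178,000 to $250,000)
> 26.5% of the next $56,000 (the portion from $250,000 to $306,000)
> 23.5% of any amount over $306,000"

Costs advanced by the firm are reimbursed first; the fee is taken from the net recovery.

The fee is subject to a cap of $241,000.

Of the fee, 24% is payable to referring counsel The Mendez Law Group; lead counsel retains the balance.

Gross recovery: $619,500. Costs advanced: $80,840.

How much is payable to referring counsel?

$39,642.02

Fee base (net of costs): $619,500 − $80,840 = $538,660
First $178,000 at 41% = $72,980.00
Next $72,000 at 31.5% = $22,680.00
Next $56,000 at 26.5% = $14,840.00
Remaining $232,660 at 23.5% = $54,675.10
Fee: $72,980.00 + $22,680.00 + $14,840.00 + $54,675.10 = $165,175.10
$165,175.10 is under the $241,000 cap.
Referral share: 24% of $165,175.10 = $39,642.02; lead counsel retains $165,175.10 − $39,642.02 = $125,533.08.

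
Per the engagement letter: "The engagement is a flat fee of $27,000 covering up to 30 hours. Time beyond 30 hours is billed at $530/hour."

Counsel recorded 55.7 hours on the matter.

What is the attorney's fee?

Flat fee: $27,000.00
Excess hours: 55.7 − 30 = 25.7
Overrun: 25.7 × $530 = $13,621.00
Total: $27,000.00 + $13,621.00 = $40,621.00

$40,621.00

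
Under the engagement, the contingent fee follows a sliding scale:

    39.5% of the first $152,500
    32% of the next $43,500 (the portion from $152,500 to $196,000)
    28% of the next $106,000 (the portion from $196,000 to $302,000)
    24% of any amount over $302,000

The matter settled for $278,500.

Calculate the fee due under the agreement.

$97,257.50

First $152,500 at 39.5% = $60,237.50
Next $43,500 at 32% = $13,920.00
Remaining $82,500 at 28% = $23,100.00
Fee: $60,237.50 + $13,920.00 + $23,100.00 = $97,257.50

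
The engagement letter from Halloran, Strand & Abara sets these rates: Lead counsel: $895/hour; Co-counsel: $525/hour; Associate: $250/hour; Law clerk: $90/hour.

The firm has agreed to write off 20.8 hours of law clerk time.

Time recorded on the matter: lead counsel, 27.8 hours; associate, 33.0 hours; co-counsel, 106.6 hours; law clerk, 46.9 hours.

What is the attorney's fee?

Lead counsel: 27.8 × $895 = $24,881.00
Co-counsel: 106.6 × $525 = $55,965.00
Associate: 33.0 × $250 = $8,250.00
Law clerk: 46.9 × $90 = $4,221.00
Subtotal: $93,317.00
Write-off: 20.8 × $90 = $1,872.00
Total: $93,317.00 − $1,872.00 = $91,445.00

$91,445.00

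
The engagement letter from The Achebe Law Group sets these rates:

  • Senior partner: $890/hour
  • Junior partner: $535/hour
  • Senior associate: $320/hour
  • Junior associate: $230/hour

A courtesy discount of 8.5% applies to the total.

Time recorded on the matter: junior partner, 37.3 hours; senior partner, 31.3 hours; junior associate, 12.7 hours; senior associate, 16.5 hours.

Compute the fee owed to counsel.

$51,252.35

Senior partner: 31.3 × $890 = $27,857.00
Junior partner: 37.3 × $535 = $19,955.50
Senior associate: 16.5 × $320 = $5,280.00
Junior associate: 12.7 × $230 = $2,921.00
Subtotal: $56,013.50
Less 8.5% discount: −$4,761.15
Total: $56,013.50 − $4,761.15 = $51,252.35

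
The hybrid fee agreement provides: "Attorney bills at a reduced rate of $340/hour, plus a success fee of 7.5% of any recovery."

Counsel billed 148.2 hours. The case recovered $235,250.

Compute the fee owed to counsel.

Hourly: 148.2 × $340 = $50,388.00
Success fee: 7.5% of $235,250 = $17,643.75
Total: $50,388.00 + $17,643.75 = $68,031.75

$68,031.75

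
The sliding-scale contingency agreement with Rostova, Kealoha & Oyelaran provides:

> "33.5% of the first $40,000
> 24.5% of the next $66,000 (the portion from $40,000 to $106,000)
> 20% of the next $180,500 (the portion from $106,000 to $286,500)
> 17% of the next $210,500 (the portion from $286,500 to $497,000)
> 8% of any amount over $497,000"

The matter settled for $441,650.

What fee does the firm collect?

$92,045.50

First $40,000 at 33.5% = $13,400.00
Next $66,000 at 24.5% = $16,170.00
Next $180,500 at 20% = $36,100.00
Remaining $155,150 at 17% = $26,375.50
Fee: $13,400.00 + $16,170.00 + $36,100.00 + $26,375.50 = $92,045.50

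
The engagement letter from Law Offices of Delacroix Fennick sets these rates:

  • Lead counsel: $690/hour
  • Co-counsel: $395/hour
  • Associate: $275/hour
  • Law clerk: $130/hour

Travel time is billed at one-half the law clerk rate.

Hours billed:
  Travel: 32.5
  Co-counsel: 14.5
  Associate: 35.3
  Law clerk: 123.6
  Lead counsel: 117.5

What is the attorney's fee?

Lead counsel: 117.5 × $690 = $81,075.00
Co-counsel: 14.5 × $395 = $5,727.50
Associate: 35.3 × $275 = $9,707.50
Law clerk: 123.6 × $130 = $16,068.00
Subtotal: $81,075.00 + $5,727.50 + $9,707.50 + $16,068.00 = $112,578.00
Travel: 32.5 × ($130 ÷ 2) = 32.5 × $65.00 = $2,112.50
Total: $112,578.00 + $2,112.50 = $114,690.50

$114,690.50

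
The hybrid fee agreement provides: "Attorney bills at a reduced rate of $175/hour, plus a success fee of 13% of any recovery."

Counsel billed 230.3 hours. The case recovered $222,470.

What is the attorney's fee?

Hourly: 230.3 × $175 = $40,302.50
Success fee: 13% of $222,470 = $28,921.10
Total: $40,302.50 + $28,921.10 = $69,223.60

$69,223.60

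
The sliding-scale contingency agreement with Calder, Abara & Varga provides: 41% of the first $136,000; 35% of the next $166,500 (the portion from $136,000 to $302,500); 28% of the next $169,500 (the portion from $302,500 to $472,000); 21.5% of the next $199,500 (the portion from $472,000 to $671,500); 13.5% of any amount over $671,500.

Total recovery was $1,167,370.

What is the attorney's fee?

First $136,000 at 41% = $55,760.00
Next $166,500 at 35% = $58,275.00
Next $169,500 at 28% = $47,460.00
Next $199,500 at 21.5% = $42,892.50
Remaining $495,870 at 13.5% = $66,942.45
Fee: $55,760.00 + $58,275.00 + $47,460.00 + $42,892.50 + $66,942.45 = $271,329.95

$271,329.95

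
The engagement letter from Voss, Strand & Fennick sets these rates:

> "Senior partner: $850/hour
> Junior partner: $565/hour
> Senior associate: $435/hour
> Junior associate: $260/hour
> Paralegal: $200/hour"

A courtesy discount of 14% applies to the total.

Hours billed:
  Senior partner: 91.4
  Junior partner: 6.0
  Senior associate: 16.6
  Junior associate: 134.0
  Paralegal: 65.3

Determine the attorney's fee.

$117,132.86

Senior partner: 91.4 × $850 = $77,690.00
Junior partner: 6.0 × $565 = $3,390.00
Senior associate: 16.6 × $435 = $7,221.00
Junior associate: 134.0 × $260 = $34,840.00
Paralegal: 65.3 × $200 = $13,060.00
Subtotal: $136,201.00
Less 14% discount: −$19,068.14
Total: $136,201.00 − $19,068.14 = $117,132.86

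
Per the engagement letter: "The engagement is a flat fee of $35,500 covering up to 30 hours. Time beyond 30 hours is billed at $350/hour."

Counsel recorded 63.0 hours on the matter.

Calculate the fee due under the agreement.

$47,050.00

Flat fee: $35,500.00
Excess hours: 63.0 − 30 = 33.0
Overrun: 33.0 × $350 = $11,550.00
Total: $35,500.00 + $11,550.00 = $47,050.00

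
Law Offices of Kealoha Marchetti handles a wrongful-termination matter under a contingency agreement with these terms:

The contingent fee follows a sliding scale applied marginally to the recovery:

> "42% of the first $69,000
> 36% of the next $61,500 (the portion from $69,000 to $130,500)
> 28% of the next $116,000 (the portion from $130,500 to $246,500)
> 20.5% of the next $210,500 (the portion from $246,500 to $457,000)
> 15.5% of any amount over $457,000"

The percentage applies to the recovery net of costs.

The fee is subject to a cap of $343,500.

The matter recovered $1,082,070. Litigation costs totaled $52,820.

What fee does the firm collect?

$215,451.25

Fee base (net of costs): $1,082,070 − $52,820 = $1,029,250
First $69,000 at 42% = $28,980.00
Next $61,500 at 36% = $22,140.00
Next $116,000 at 28% = $32,480.00
Next $210,500 at 20.5% = $43,152.50
Remaining $572,250 at 15.5% = $88,698.75
Fee: $28,980.00 + $22,140.00 + $32,480.00 + $43,152.50 + $88,698.75 = $215,451.25
$215,451.25 is under the $343,500 cap.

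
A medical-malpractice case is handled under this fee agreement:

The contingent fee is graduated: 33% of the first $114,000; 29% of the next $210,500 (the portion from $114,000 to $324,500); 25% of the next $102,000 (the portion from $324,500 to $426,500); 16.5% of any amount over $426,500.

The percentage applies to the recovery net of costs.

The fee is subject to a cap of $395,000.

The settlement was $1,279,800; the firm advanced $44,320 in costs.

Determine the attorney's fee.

$257,646.70

Fee base (net of costs): $1,279,800 − $44,320 = $1,235,480
First $114,000 at 33% = $37,620.00
Next $210,500 at 29% = $61,045.00
Next $102,000 at 25% = $25,500.00
Remaining $808,980 at 16.5% = $133,481.70
Fee: $37,620.00 + $61,045.00 + $25,500.00 + $133,481.70 = $257,646.70
$257,646.70 is under the $395,000 cap.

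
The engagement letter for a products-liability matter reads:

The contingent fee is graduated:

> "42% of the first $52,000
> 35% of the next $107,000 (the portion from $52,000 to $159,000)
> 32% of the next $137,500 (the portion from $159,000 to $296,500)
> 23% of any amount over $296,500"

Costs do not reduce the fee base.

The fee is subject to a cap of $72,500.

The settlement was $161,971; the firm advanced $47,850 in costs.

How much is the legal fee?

$60,240.72

Fee base is the gross recovery, $161,971; costs are reimbursed separately.
First $52,000 at 42% = $21,840.00
Next $107,000 at 35% = $37,450.00
Remaining $2,971 at 32% = $950.72
Fee: $21,840.00 + $37,450.00 + $950.72 = $60,240.72
$60,240.72 is under the $72,500 cap.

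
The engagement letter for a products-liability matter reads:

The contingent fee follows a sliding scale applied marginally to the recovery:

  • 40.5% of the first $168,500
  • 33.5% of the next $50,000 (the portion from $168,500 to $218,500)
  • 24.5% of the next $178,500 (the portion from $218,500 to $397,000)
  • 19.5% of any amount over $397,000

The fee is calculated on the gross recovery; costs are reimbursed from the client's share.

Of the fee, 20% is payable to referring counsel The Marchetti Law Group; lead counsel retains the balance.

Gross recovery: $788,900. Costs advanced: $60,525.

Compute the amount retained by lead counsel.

$164,116.40

Fee base is the gross recovery, $788,900; costs are reimbursed separately.
First $168,500 at 40.5% = $68,242.50
Next $50,000 at 33.5% = $16,750.00
Next $178,500 at 24.5% = $43,732.50
Remaining $391,900 at 19.5% = $76,420.50
Fee: $68,242.50 + $16,750.00 + $43,732.50 + $76,420.50 = $205,145.50
Referral share: 20% of $205,145.50 = $41,029.10; lead counsel retains $205,145.50 − $41,029.10 = $164,116.40.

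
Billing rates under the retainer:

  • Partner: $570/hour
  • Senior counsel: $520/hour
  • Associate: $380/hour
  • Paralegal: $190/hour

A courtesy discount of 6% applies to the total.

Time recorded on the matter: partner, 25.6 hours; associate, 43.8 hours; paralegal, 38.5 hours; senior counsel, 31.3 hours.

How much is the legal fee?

$51,537.38

Partner: 25.6 × $570 = $14,592.00
Senior counsel: 31.3 × $520 = $16,276.00
Associate: 43.8 × $380 = $16,644.00
Paralegal: 38.5 × $190 = $7,315.00
Subtotal: $54,827.00
Less 6% discount: −$3,289.62
Total: $54,827.00 − $3,289.62 = $51,537.38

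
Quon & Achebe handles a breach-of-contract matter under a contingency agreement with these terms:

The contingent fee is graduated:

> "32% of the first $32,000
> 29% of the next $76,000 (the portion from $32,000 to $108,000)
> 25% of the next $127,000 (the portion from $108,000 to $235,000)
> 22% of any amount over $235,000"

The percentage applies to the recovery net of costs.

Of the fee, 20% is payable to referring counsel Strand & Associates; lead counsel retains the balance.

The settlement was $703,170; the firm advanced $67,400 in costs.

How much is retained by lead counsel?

$121,759.52

Fee base (net of costs): $703,170 − $67,400 = $635,770
First $32,000 at 32% = $10,240.00
Next $76,000 at 29% = $22,040.00
Next $127,000 at 25% = $31,750.00
Remaining $400,770 at 22% = $88,169.40
Fee: $10,240.00 + $22,040.00 + $31,750.00 + $88,169.40 = $152,199.40
Referral share: 20% of $152,199.40 = $30,439.88; lead counsel retains $152,199.40 − $30,439.88 = $121,759.52.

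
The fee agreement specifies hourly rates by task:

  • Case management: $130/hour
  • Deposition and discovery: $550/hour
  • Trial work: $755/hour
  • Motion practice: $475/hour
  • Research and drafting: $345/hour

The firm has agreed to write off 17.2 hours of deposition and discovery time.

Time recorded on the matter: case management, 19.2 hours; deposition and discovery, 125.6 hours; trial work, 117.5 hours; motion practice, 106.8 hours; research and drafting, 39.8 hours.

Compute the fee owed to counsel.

Case management: 19.2 × $130 = $2,496.00
Deposition and discovery: 125.6 × $550 = $69,080.00
Trial work: 117.5 × $755 = $88,712.50
Motion practice: 106.8 × $475 = $50,730.00
Research and drafting: 39.8 × $345 = $13,731.00
Subtotal: $224,749.50
Write-off: 17.2 × $550 = $9,460.00
Total: $224,749.50 − $9,460.00 = $215,289.50

$215,289.50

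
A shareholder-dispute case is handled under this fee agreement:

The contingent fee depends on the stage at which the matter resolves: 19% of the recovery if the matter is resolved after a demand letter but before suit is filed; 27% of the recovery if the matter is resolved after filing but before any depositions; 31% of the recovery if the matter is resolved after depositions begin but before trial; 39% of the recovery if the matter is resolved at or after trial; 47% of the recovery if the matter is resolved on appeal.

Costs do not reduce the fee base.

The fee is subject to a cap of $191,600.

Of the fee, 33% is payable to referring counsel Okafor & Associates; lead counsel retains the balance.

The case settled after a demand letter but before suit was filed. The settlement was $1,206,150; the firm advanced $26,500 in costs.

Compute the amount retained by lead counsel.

Fee base is the gross recovery, $1,206,150; costs are reimbursed separately.
The matter settled after a demand letter but before suit was filed, so the 19% rate applies.
$1,206,150 × 19% = $229,168.50
$229,168.50 exceeds the $191,600 cap, so the fee is capped at $191,600.00.
Referral share: 33% of $191,600.00 = $63,228.00; lead counsel retains $191,600.00 − $63,228.00 = $128,372.00.

$128,372.00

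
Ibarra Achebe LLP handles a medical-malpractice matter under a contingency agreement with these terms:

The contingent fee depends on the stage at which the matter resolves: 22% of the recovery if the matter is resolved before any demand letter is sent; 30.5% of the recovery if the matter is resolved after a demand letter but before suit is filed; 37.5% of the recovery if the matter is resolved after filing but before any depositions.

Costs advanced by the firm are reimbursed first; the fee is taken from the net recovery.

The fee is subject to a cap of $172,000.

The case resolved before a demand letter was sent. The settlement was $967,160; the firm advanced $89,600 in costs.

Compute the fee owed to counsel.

Fee base (net of costs): $967,160 − $89,600 = $877,560
The matter resolved before a demand letter was sent, so the 22% rate applies.
$877,560 × 22% = $193,063.20
$193,063.20 exceeds the $172,000 cap, so the fee is capped at $172,000.00.

$172,000.00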